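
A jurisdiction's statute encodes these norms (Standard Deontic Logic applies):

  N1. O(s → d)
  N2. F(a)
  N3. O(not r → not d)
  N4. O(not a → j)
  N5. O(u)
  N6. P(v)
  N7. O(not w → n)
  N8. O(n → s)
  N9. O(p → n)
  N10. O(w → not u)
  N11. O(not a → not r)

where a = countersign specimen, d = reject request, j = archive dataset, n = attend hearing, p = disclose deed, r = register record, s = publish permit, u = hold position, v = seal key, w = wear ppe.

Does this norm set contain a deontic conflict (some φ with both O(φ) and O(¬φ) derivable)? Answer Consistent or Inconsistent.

From premise 5 we have O(u).
The contrapositive of premise 10 (O(w → not u)) is O(u → not w), and O(u) is already established, so O(not w).
Premise 7 is O(not w → n); since O(not w), deontic closure gives O(n).
From O(n) and premise 8, O(n → s), we obtain O(s).
Applying K to premise 1 (O(s → d)) and O(s) yields O(d).
Premise 3, O(not r → not d), contraposes to O(d → r); with O(d) we get O(r).
Premise 11, O(not a → not r), contraposes to O(r → a); with O(r) we get O(a).
Yet premise 2 is F(a), i.e. O(not a).
We now have both O(a) and O(not a) — a is simultaneously obligatory and forbidden, violating the D-axiom.

Inconsistent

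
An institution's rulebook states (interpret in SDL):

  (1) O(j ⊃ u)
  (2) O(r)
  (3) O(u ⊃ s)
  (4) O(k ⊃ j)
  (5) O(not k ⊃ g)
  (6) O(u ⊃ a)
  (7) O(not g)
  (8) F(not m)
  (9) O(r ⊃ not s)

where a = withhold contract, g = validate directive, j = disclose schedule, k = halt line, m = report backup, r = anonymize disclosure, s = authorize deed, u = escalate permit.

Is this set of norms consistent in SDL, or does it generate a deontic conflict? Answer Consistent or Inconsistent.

Inconsistent

From premise 2 we have O(r).
Premise 9 is O(r ⊃ not s); since O(r), deontic closure gives O(not s).
Premise 3, O(u ⊃ s), contraposes to O(not s ⊃ not u); with O(not s) we get O(not u).
Premise 1, O(j ⊃ u), contraposes to O(not u ⊃ not j); with O(not u) we get O(not j).
The contrapositive of premise 4 (O(k ⊃ j)) is O(not j ⊃ not k), and O(not j) is already established, so O(not k).
Applying K to premise 5 (O(not k ⊃ g)) and O(not k) yields O(g).
But premise 7 directly asserts O(not g).
We now have both O(g) and O(not g) — g is simultaneously obligatory and forbidden, violating the D-axiom.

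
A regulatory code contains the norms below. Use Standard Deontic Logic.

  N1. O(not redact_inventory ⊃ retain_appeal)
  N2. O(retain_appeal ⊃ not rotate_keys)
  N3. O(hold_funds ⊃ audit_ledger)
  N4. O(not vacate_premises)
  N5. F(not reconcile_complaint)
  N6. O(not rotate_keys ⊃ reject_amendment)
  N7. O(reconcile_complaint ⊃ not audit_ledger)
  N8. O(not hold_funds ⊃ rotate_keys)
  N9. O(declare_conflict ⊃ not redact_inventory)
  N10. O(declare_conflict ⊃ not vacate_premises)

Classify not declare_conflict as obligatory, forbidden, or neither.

Premise 5 is F(not reconcile_complaint), i.e. O(reconcile_complaint).
From O(reconcile_complaint) and premise 7, O(reconcile_complaint ⊃ not audit_ledger), we obtain O(not audit_ledger).
Premise 3, O(hold_funds ⊃ audit_ledger), contraposes to O(not audit_ledger ⊃ not hold_funds); with O(not audit_ledger) we get O(not hold_funds).
Premise 8 is O(not hold_funds ⊃ rotate_keys); since O(not hold_funds), deontic closure gives O(rotate_keys).
The contrapositive of premise 2 (O(retain_appeal ⊃ not rotate_keys)) is O(rotate_keys ⊃ not retain_appeal), and O(rotate_keys) is already established, so O(not retain_appeal).
Premise 1, O(not redact_inventory ⊃ retain_appeal), contraposes to O(not retain_appeal ⊃ redact_inventory); with O(not retain_appeal) we get O(redact_inventory).
Premise 9, O(declare_conflict ⊃ not redact_inventory), contraposes to O(redact_inventory ⊃ not declare_conflict); with O(redact_inventory) we get O(not declare_conflict).
Premises 4, 6, 10 do not contribute to this derivation.
Hence not declare_conflict is obligatory.

Obligatory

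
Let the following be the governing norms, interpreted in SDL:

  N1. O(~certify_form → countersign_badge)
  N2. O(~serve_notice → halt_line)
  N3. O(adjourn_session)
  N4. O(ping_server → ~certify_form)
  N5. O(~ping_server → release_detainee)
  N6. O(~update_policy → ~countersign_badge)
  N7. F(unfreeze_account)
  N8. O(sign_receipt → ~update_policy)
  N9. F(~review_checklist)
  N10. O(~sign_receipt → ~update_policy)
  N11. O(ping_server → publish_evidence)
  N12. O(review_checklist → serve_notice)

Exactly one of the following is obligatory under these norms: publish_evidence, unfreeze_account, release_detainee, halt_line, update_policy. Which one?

release_detainee

Premises 10 and 8 are O(~sign_receipt → ~update_policy) and O(sign_receipt → ~update_policy); every ideal world satisfies ~sign_receipt or sign_receipt, so in either case ~update_policy holds — hence O(~update_policy).
Premise 6 is O(~update_policy → ~countersign_badge); since O(~update_policy), deontic closure gives O(~countersign_badge).
Premise 1 is O(~certify_form → countersign_badge); contrapositively O(~countersign_badge → certify_form). Since O(~countersign_badge) holds, K gives O(certify_form).
Premise 4 is O(ping_server → ~certify_form); contrapositively O(certify_form → ~ping_server). Since O(certify_form) holds, K gives O(~ping_server).
With premise 5, O(~ping_server → release_detainee), the K-axiom yields O(release_detainee).
So O(release_detainee) holds — release_detainee is obligatory. None of the other listed options is made obligatory by any chain of premises.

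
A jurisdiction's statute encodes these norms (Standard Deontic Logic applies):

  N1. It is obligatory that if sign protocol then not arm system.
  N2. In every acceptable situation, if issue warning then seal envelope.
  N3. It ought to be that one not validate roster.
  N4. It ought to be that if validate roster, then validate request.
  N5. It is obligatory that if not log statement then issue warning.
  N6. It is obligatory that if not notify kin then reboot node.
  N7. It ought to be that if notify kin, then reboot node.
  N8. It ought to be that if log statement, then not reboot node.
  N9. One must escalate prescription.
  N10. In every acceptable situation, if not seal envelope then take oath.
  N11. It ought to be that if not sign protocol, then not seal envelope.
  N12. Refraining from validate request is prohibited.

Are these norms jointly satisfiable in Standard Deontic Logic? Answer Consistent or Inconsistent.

Premise 4 is O(validate_roster → validate_request); even if O(validate_request) held, inferring O(validate_roster) would be affirming the consequent — invalid.
So O(validate_roster) is not derivable, and the apparent clash with O(¬validate_roster) does not arise.
A world satisfying every obligation exists (e.g. arm_system=false, escalate_prescription=true, issue_warning=true, log_statement=false, notify_kin=false, reboot_node=true, seal_envelope=true, sign_protocol=true, take_oath=false, validate_request=true, validate_roster=false); no atom is both obligatory and forbidden, so the set is consistent.

Consistent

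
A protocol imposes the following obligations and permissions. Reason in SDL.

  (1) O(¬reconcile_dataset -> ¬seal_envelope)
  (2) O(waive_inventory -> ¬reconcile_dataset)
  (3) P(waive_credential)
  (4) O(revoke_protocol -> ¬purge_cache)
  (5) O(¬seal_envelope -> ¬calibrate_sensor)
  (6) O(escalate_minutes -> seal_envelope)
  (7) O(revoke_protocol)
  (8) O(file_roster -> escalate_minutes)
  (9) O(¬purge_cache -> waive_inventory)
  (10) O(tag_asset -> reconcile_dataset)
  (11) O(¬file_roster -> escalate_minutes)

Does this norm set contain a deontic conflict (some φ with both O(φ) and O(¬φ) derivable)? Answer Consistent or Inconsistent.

Inconsistent

Premises 11 and 8 are O(¬file_roster -> escalate_minutes) and O(file_roster -> escalate_minutes); every ideal world satisfies ¬file_roster or file_roster, so in either case escalate_minutes holds — hence O(escalate_minutes).
Premise 6 is O(escalate_minutes -> seal_envelope); since O(escalate_minutes), deontic closure gives O(seal_envelope).
Premise 1, O(¬reconcile_dataset -> ¬seal_envelope), contraposes to O(seal_envelope -> reconcile_dataset); with O(seal_envelope) we get O(reconcile_dataset).
Premise 2, O(waive_inventory -> ¬reconcile_dataset), contraposes to O(reconcile_dataset -> ¬waive_inventory); with O(reconcile_dataset) we get O(¬waive_inventory).
Premise 9, O(¬purge_cache -> waive_inventory), contraposes to O(¬waive_inventory -> purge_cache); with O(¬waive_inventory) we get O(purge_cache).
Premise 4 is O(revoke_protocol -> ¬purge_cache); contrapositively O(purge_cache -> ¬revoke_protocol). Since O(purge_cache) holds, K gives O(¬revoke_protocol).
Yet premise 7 states O(revoke_protocol).
We now have both O(¬revoke_protocol) and O(revoke_protocol) — revoke_protocol is simultaneously obligatory and forbidden, violating the D-axiom.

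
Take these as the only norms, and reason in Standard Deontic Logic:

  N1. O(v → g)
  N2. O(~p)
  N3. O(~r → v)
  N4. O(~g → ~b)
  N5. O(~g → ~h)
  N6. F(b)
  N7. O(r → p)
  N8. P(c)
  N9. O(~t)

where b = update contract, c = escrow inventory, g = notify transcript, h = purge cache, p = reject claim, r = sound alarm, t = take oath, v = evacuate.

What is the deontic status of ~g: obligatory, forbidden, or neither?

Forbidden

Premise 2 gives O(~p).
Premise 7, O(r → p), contraposes to O(~p → ~r); with O(~p) we get O(~r).
With premise 3, O(~r → v), the K-axiom yields O(v).
From O(v) and premise 1, O(v → g), we obtain O(g).
Premises 4, 5, 6, 8, 9 do not contribute to this derivation.
Thus O(g), which is F(~g): ~g is forbidden.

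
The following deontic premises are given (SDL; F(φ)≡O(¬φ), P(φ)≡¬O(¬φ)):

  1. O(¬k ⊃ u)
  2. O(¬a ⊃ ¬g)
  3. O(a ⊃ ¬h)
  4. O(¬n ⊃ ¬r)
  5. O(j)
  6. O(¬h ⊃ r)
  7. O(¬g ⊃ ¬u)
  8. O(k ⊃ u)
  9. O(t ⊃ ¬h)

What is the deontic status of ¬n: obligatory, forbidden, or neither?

Premises 8 and 1 are O(k ⊃ u) and O(¬k ⊃ u); every ideal world satisfies k or ¬k, so in either case u holds — hence O(u).
Premise 7, O(¬g ⊃ ¬u), contraposes to O(u ⊃ g); with O(u) we get O(g).
Premise 2, O(¬a ⊃ ¬g), contraposes to O(g ⊃ a); with O(g) we get O(a).
With premise 3, O(a ⊃ ¬h), the K-axiom yields O(¬h).
Premise 6 is O(¬h ⊃ r); since O(¬h), deontic closure gives O(r).
Premise 4, O(¬n ⊃ ¬r), contraposes to O(r ⊃ n); with O(r) we get O(n).
Premises 5, 9 do not contribute to this derivation.
Thus O(n), which is F(¬n): ¬n is forbidden.

Forbidden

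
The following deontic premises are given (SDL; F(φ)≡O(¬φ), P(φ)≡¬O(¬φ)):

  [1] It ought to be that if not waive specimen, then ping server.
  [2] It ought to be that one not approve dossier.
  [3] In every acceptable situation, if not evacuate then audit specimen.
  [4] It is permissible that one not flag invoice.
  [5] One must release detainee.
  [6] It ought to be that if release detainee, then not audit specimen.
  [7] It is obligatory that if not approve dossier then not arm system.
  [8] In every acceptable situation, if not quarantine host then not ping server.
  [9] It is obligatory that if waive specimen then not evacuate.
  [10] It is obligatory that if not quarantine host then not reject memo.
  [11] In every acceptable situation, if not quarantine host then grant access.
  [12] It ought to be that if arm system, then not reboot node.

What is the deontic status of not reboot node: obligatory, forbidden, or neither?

Neither

Premise 12 is O(arm_system → ¬reboot_node), but O(arm_system) is not derivable from the premises, so it does not yield O(¬reboot_node).
No premise or chain of K-axiom applications forces O(¬reboot_node), and none forces O(reboot_node). So ¬reboot_node is neither obligatory nor forbidden under these norms.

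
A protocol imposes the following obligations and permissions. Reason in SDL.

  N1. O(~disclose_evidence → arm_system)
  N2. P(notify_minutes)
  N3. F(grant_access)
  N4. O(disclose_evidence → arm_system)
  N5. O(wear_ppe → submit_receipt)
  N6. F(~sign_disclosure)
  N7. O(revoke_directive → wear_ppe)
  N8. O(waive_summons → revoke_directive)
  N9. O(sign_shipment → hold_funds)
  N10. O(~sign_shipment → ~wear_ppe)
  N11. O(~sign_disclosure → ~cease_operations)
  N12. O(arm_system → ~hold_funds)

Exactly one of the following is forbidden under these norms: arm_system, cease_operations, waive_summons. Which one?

By case analysis on ~disclose_evidence: premise 1 gives O(~disclose_evidence → arm_system) and premise 4 gives O(disclose_evidence → arm_system), so O(arm_system) either way.
With premise 12, O(arm_system → ~hold_funds), the K-axiom yields O(~hold_funds).
Premise 9 is O(sign_shipment → hold_funds); contrapositively O(~hold_funds → ~sign_shipment). Since O(~hold_funds) holds, K gives O(~sign_shipment).
Premise 10 is O(~sign_shipment → ~wear_ppe); since O(~sign_shipment), deontic closure gives O(~wear_ppe).
Premise 7, O(revoke_directive → wear_ppe), contraposes to O(~wear_ppe → ~revoke_directive); with O(~wear_ppe) we get O(~revoke_directive).
Premise 8, O(waive_summons → revoke_directive), contraposes to O(~revoke_directive → ~waive_summons); with O(~revoke_directive) we get O(~waive_summons).
So O(~waive_summons) holds, i.e. waive_summons is forbidden. None of the other listed options is forbidden under the premises.

waive_summons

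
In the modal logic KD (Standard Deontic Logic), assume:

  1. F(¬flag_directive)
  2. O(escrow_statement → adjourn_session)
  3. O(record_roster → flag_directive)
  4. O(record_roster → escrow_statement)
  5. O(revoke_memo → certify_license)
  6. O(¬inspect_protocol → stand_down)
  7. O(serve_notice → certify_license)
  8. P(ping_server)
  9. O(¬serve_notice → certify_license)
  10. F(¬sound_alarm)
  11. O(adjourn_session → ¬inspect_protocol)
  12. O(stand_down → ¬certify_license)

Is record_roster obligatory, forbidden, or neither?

Premises 7 and 9 cover both cases: O(serve_notice → certify_license) and O(¬serve_notice → certify_license). Since serve_notice ∨ ¬serve_notice is a tautology, O(certify_license) follows.
Premise 12 is O(stand_down → ¬certify_license); contrapositively O(certify_license → ¬stand_down). Since O(certify_license) holds, K gives O(¬stand_down).
Premise 6, O(¬inspect_protocol → stand_down), contraposes to O(¬stand_down → inspect_protocol); with O(¬stand_down) we get O(inspect_protocol).
Premise 11 is O(adjourn_session → ¬inspect_protocol); contrapositively O(inspect_protocol → ¬adjourn_session). Since O(inspect_protocol) holds, K gives O(¬adjourn_session).
The contrapositive of premise 2 (O(escrow_statement → adjourn_session)) is O(¬adjourn_session → ¬escrow_statement), and O(¬adjourn_session) is already established, so O(¬escrow_statement).
Premise 4, O(record_roster → escrow_statement), contraposes to O(¬escrow_statement → ¬record_roster); with O(¬escrow_statement) we get O(¬record_roster).
Premises 1, 3, 5, 8, 10 do not contribute to this derivation.
Thus O(¬record_roster), which is F(record_roster): record_roster is forbidden.

Forbidden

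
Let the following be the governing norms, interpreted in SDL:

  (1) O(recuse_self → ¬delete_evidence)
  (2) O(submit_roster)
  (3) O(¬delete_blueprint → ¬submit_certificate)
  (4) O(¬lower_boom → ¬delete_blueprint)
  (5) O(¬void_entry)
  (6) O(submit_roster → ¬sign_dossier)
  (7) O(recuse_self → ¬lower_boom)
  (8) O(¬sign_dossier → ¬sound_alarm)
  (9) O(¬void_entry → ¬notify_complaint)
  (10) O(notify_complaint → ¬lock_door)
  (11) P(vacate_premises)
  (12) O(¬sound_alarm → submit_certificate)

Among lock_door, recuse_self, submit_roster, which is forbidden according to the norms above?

Premise 2 gives O(submit_roster).
With premise 6, O(submit_roster → ¬sign_dossier), the K-axiom yields O(¬sign_dossier).
Premise 8 is O(¬sign_dossier → ¬sound_alarm); since O(¬sign_dossier), deontic closure gives O(¬sound_alarm).
Premise 12 is O(¬sound_alarm → submit_certificate); since O(¬sound_alarm), deontic closure gives O(submit_certificate).
Premise 3 is O(¬delete_blueprint → ¬submit_certificate); contrapositively O(submit_certificate → delete_blueprint). Since O(submit_certificate) holds, K gives O(delete_blueprint).
The contrapositive of premise 4 (O(¬lower_boom → ¬delete_blueprint)) is O(delete_blueprint → lower_boom), and O(delete_blueprint) is already established, so O(lower_boom).
Premise 7 is O(recuse_self → ¬lower_boom); contrapositively O(lower_boom → ¬recuse_self). Since O(lower_boom) holds, K gives O(¬recuse_self).
So O(¬recuse_self) holds, i.e. recuse_self is forbidden. None of the other listed options is forbidden under the premises.

recuse_self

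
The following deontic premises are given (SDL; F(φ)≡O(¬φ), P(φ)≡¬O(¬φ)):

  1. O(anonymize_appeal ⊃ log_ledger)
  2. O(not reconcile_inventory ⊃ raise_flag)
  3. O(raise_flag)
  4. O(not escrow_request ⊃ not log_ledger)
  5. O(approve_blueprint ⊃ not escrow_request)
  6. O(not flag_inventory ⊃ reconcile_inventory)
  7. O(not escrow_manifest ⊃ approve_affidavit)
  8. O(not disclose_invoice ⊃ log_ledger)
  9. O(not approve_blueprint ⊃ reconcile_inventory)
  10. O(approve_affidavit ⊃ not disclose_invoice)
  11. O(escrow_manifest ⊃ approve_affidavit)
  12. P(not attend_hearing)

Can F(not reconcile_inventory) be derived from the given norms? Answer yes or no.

Premises 7 and 11 are O(not escrow_manifest ⊃ approve_affidavit) and O(escrow_manifest ⊃ approve_affidavit); every ideal world satisfies not escrow_manifest or escrow_manifest, so in either case approve_affidavit holds — hence O(approve_affidavit).
Premise 10 is O(approve_affidavit ⊃ not disclose_invoice); since O(approve_affidavit), deontic closure gives O(not disclose_invoice).
Applying K to premise 8 (O(not disclose_invoice ⊃ log_ledger)) and O(not disclose_invoice) yields O(log_ledger).
The contrapositive of premise 4 (O(not escrow_request ⊃ not log_ledger)) is O(log_ledger ⊃ escrow_request), and O(log_ledger) is already established, so O(escrow_request).
Premise 5, O(approve_blueprint ⊃ not escrow_request), contraposes to O(escrow_request ⊃ not approve_blueprint); with O(escrow_request) we get O(not approve_blueprint).
From O(not approve_blueprint) and premise 9, O(not approve_blueprint ⊃ reconcile_inventory), we obtain O(reconcile_inventory).
Premises 1, 2, 3, 6, 12 do not contribute to this derivation.
So O(reconcile_inventory) holds, i.e. F(not reconcile_inventory). The claim follows.

Yes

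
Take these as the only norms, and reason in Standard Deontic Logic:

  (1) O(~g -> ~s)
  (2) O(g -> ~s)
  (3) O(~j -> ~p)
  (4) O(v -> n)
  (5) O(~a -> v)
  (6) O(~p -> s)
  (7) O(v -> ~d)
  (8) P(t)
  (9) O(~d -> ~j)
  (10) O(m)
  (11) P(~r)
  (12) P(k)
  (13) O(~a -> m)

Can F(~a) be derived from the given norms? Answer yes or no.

Yes

By case analysis on ~g: premise 1 gives O(~g -> ~s) and premise 2 gives O(g -> ~s), so O(~s) either way.
The contrapositive of premise 6 (O(~p -> s)) is O(~s -> p), and O(~s) is already established, so O(p).
Premise 3, O(~j -> ~p), contraposes to O(p -> j); with O(p) we get O(j).
Premise 9, O(~d -> ~j), contraposes to O(j -> d); with O(j) we get O(d).
Premise 7 is O(v -> ~d); contrapositively O(d -> ~v). Since O(d) holds, K gives O(~v).
The contrapositive of premise 5 (O(~a -> v)) is O(~v -> a), and O(~v) is already established, so O(a).
Premises 4, 8, 10, 11, 12, 13 do not contribute to this derivation.
So O(a) holds, i.e. F(~a). The claim follows.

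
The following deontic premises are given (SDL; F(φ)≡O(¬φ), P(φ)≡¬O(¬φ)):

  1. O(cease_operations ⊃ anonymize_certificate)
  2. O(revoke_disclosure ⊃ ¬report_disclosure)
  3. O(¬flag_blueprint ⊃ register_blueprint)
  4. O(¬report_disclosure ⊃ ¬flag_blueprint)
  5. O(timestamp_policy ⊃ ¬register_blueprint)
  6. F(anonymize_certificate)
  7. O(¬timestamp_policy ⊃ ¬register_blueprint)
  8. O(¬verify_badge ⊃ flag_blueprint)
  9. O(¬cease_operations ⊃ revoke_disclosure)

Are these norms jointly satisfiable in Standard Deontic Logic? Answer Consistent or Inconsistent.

Inconsistent

Premises 5 and 7 are O(timestamp_policy ⊃ ¬register_blueprint) and O(¬timestamp_policy ⊃ ¬register_blueprint); every ideal world satisfies timestamp_policy or ¬timestamp_policy, so in either case ¬register_blueprint holds — hence O(¬register_blueprint).
The contrapositive of premise 3 (O(¬flag_blueprint ⊃ register_blueprint)) is O(¬register_blueprint ⊃ flag_blueprint), and O(¬register_blueprint) is already established, so O(flag_blueprint).
Premise 4, O(¬report_disclosure ⊃ ¬flag_blueprint), contraposes to O(flag_blueprint ⊃ report_disclosure); with O(flag_blueprint) we get O(report_disclosure).
Premise 2, O(revoke_disclosure ⊃ ¬report_disclosure), contraposes to O(report_disclosure ⊃ ¬revoke_disclosure); with O(report_disclosure) we get O(¬revoke_disclosure).
The contrapositive of premise 9 (O(¬cease_operations ⊃ revoke_disclosure)) is O(¬revoke_disclosure ⊃ cease_operations), and O(¬revoke_disclosure) is already established, so O(cease_operations).
Premise 1 is O(cease_operations ⊃ anonymize_certificate); since O(cease_operations), deontic closure gives O(anonymize_certificate).
But premise 6, F(anonymize_certificate), means O(¬anonymize_certificate).
We now have both O(anonymize_certificate) and O(¬anonymize_certificate) — anonymize_certificate is simultaneously obligatory and forbidden, violating the D-axiom.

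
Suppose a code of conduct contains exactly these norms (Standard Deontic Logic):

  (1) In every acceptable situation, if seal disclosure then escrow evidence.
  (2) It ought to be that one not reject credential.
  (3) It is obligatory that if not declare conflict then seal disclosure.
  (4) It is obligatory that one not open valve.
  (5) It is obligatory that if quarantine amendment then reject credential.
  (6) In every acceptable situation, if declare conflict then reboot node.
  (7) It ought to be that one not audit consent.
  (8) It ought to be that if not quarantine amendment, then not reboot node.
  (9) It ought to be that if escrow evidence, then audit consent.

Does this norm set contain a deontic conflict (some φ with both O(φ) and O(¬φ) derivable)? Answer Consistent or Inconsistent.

Premise 7 states O(¬audit_consent) outright.
The contrapositive of premise 9 (O(escrow_evidence → audit_consent)) is O(¬audit_consent → ¬escrow_evidence), and O(¬audit_consent) is already established, so O(¬escrow_evidence).
The contrapositive of premise 1 (O(seal_disclosure → escrow_evidence)) is O(¬escrow_evidence → ¬seal_disclosure), and O(¬escrow_evidence) is already established, so O(¬seal_disclosure).
The contrapositive of premise 3 (O(¬declare_conflict → seal_disclosure)) is O(¬seal_disclosure → declare_conflict), and O(¬seal_disclosure) is already established, so O(declare_conflict).
Premise 6 is O(declare_conflict → reboot_node); since O(declare_conflict), deontic closure gives O(reboot_node).
Premise 8 is O(¬quarantine_amendment → ¬reboot_node); contrapositively O(reboot_node → quarantine_amendment). Since O(reboot_node) holds, K gives O(quarantine_amendment).
With premise 5, O(quarantine_amendment → reject_credential), the K-axiom yields O(reject_credential).
Yet premise 2 states O(¬reject_credential).
We now have both O(reject_credential) and O(¬reject_credential) — reject_credential is simultaneously obligatory and forbidden, violating the D-axiom.

Inconsistent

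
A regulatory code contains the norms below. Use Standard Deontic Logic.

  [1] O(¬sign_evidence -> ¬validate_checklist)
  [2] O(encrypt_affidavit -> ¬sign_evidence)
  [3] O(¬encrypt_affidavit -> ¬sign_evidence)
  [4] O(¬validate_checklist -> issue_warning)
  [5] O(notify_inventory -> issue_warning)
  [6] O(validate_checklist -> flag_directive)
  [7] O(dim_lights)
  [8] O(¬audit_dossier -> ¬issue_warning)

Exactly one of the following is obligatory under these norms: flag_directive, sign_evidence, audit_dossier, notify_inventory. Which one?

audit_dossier

By case analysis on ¬encrypt_affidavit: premise 3 gives O(¬encrypt_affidavit -> ¬sign_evidence) and premise 2 gives O(encrypt_affidavit -> ¬sign_evidence), so O(¬sign_evidence) either way.
With premise 1, O(¬sign_evidence -> ¬validate_checklist), the K-axiom yields O(¬validate_checklist).
Premise 4 is O(¬validate_checklist -> issue_warning); since O(¬validate_checklist), deontic closure gives O(issue_warning).
Premise 8 is O(¬audit_dossier -> ¬issue_warning); contrapositively O(issue_warning -> audit_dossier). Since O(issue_warning) holds, K gives O(audit_dossier).
So O(audit_dossier) holds — audit_dossier is obligatory. None of the other listed options is made obligatory by any chain of premises.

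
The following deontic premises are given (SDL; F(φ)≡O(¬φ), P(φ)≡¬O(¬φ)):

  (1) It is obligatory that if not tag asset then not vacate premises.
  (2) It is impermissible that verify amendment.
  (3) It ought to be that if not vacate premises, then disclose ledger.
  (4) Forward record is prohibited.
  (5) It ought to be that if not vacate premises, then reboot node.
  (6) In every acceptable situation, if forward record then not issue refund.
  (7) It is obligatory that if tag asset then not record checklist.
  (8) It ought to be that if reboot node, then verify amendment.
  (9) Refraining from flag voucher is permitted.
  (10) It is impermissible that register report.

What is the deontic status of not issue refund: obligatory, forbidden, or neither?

Neither

Premise 6 is O(forward_record → ¬issue_refund), but O(forward_record) is not derivable from the premises, so it does not yield O(¬issue_refund).
No premise or chain of K-axiom applications forces O(¬issue_refund), and none forces O(issue_refund). So ¬issue_refund is neither obligatory nor forbidden under these norms.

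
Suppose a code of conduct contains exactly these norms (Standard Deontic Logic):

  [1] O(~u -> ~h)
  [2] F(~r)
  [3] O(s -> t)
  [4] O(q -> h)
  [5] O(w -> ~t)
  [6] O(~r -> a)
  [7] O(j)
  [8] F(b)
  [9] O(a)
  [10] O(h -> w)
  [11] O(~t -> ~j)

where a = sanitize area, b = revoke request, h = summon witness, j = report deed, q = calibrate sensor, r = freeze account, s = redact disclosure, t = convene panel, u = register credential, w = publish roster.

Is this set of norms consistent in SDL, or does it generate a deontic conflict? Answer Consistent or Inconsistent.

Premise 6 is O(~r -> a); even if O(a) held, inferring O(~r) would be affirming the consequent — invalid.
So O(~r) is not derivable, and the apparent clash with O(r) does not arise.
A world satisfying every obligation exists (e.g. a=true, b=false, h=false, j=true, q=false, r=true, s=false, t=true, u=false, w=false); no atom is both obligatory and forbidden, so the set is consistent.

Consistent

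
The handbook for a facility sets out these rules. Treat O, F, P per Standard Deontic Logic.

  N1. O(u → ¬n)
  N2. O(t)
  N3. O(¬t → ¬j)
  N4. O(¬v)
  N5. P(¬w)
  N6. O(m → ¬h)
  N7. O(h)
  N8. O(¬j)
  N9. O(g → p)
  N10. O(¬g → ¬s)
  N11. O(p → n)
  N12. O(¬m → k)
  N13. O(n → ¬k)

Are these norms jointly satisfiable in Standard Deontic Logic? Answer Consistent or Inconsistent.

Premise 3 is O(¬t → ¬j); even if O(¬j) held, inferring O(¬t) would be affirming the consequent — invalid.
So O(¬t) is not derivable, and the apparent clash with O(t) does not arise.
A world satisfying every obligation exists (e.g. g=false, h=true, j=false, k=true, m=false, n=false, p=false, s=false, t=true, u=false, v=false, w=false); no atom is both obligatory and forbidden, so the set is consistent.

Consistent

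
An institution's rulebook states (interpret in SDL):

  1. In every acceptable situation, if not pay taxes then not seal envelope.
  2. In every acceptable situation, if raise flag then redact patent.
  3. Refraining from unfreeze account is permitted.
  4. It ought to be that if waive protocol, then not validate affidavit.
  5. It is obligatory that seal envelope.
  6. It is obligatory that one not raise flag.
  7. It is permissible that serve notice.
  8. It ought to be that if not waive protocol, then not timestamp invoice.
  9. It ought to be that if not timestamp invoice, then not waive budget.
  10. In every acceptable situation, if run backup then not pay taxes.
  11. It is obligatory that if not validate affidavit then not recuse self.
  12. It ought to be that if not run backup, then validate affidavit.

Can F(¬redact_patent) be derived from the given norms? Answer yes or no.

No

Premise 2 is O(raise_flag → redact_patent), but O(raise_flag) is not derivable from the premises, so it does not yield O(redact_patent).
No other premise forces O(redact_patent). An ideal world satisfying every premise can still have ¬redact_patent true, so F(¬redact_patent) is not derivable.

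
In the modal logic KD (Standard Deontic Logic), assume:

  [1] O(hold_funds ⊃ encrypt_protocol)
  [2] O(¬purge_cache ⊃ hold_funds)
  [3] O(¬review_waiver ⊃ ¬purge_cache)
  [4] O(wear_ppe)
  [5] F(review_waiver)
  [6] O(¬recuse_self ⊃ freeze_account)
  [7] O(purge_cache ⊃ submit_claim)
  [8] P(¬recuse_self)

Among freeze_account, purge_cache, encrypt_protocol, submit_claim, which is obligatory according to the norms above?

encrypt_protocol

F(review_waiver) at premise 5 means O(¬review_waiver).
Applying K to premise 3 (O(¬review_waiver ⊃ ¬purge_cache)) and O(¬review_waiver) yields O(¬purge_cache).
From O(¬purge_cache) and premise 2, O(¬purge_cache ⊃ hold_funds), we obtain O(hold_funds).
Premise 1 is O(hold_funds ⊃ encrypt_protocol); since O(hold_funds), deontic closure gives O(encrypt_protocol).
So O(encrypt_protocol) holds — encrypt_protocol is obligatory. None of the other listed options is made obligatory by any chain of premises.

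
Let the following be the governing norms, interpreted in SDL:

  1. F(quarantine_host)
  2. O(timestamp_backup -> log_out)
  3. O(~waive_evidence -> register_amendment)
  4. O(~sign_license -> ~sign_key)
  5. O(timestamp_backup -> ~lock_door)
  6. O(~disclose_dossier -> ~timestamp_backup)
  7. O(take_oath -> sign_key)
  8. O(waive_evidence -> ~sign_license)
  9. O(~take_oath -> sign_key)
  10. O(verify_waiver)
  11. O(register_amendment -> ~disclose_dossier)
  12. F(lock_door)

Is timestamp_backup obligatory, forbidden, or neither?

Premises 9 and 7 cover both cases: O(~take_oath -> sign_key) and O(take_oath -> sign_key). Since ~take_oath ∨ take_oath is a tautology, O(sign_key) follows.
Premise 4, O(~sign_license -> ~sign_key), contraposes to O(sign_key -> sign_license); with O(sign_key) we get O(sign_license).
The contrapositive of premise 8 (O(waive_evidence -> ~sign_license)) is O(sign_license -> ~waive_evidence), and O(sign_license) is already established, so O(~waive_evidence).
Premise 3 is O(~waive_evidence -> register_amendment); since O(~waive_evidence), deontic closure gives O(register_amendment).
With premise 11, O(register_amendment -> ~disclose_dossier), the K-axiom yields O(~disclose_dossier).
From O(~disclose_dossier) and premise 6, O(~disclose_dossier -> ~timestamp_backup), we obtain O(~timestamp_backup).
Premises 1, 2, 5, 10, 12 do not contribute to this derivation.
Thus O(~timestamp_backup), which is F(timestamp_backup): timestamp_backup is forbidden.

Forbidden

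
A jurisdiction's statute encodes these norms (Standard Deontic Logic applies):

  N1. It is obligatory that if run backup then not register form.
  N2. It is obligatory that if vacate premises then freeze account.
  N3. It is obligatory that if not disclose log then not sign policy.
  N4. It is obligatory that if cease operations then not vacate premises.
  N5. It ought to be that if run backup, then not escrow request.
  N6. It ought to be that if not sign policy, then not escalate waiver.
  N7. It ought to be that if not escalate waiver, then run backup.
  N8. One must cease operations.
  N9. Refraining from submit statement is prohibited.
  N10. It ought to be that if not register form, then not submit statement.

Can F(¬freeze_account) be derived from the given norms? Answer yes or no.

Premise 2 is O(vacate_premises → freeze_account), but O(vacate_premises) is not derivable from the premises, so it does not yield O(freeze_account).
No other premise forces O(freeze_account). An ideal world satisfying every premise can still have ¬freeze_account true, so F(¬freeze_account) is not derivable.

No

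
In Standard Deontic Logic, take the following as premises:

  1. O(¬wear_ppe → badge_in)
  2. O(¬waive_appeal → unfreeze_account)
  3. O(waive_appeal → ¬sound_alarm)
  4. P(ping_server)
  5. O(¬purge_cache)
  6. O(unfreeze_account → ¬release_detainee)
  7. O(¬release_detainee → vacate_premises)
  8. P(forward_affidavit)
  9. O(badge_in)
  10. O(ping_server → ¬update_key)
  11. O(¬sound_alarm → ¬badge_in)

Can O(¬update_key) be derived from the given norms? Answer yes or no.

Premise 10 is O(ping_server → ¬update_key), but O(ping_server) is not derivable from the premises (the permission P(ping_server) asserts only ¬O(¬ping_server), not O(ping_server)), so it does not yield O(¬update_key).
No other premise forces O(¬update_key). An ideal world satisfying every premise can still have ¬update_key false, so O(¬update_key) is not derivable.

No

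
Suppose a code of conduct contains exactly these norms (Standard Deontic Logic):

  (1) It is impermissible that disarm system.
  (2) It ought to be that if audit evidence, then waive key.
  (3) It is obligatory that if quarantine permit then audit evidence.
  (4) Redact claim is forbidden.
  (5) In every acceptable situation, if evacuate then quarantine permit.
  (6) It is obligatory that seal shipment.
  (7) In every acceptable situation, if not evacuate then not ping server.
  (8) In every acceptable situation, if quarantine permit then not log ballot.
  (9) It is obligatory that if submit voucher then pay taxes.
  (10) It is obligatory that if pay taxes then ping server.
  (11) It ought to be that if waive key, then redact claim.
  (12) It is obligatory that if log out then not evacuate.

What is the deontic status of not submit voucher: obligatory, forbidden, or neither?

Obligatory

F(redact_claim) at premise 4 means O(¬redact_claim).
The contrapositive of premise 11 (O(waive_key → redact_claim)) is O(¬redact_claim → ¬waive_key), and O(¬redact_claim) is already established, so O(¬waive_key).
Premise 2 is O(audit_evidence → waive_key); contrapositively O(¬waive_key → ¬audit_evidence). Since O(¬waive_key) holds, K gives O(¬audit_evidence).
Premise 3 is O(quarantine_permit → audit_evidence); contrapositively O(¬audit_evidence → ¬quarantine_permit). Since O(¬audit_evidence) holds, K gives O(¬quarantine_permit).
The contrapositive of premise 5 (O(evacuate → quarantine_permit)) is O(¬quarantine_permit → ¬evacuate), and O(¬quarantine_permit) is already established, so O(¬evacuate).
Premise 7 is O(¬evacuate → ¬ping_server); since O(¬evacuate), deontic closure gives O(¬ping_server).
Premise 10, O(pay_taxes → ping_server), contraposes to O(¬ping_server → ¬pay_taxes); with O(¬ping_server) we get O(¬pay_taxes).
The contrapositive of premise 9 (O(submit_voucher → pay_taxes)) is O(¬pay_taxes → ¬submit_voucher), and O(¬pay_taxes) is already established, so O(¬submit_voucher).
Premises 1, 6, 8, 12 do not contribute to this derivation.
Hence ¬submit_voucher is obligatory.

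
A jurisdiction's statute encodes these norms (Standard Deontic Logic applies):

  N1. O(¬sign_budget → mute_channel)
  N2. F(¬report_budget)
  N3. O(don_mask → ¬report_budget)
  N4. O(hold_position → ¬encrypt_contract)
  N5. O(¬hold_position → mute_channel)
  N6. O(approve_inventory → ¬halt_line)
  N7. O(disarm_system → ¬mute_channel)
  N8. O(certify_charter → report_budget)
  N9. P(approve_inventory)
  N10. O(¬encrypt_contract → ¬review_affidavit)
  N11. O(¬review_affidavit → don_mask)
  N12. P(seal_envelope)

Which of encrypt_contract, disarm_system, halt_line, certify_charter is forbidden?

disarm_system

F(¬report_budget) at premise 2 means O(report_budget).
Premise 3, O(don_mask → ¬report_budget), contraposes to O(report_budget → ¬don_mask); with O(report_budget) we get O(¬don_mask).
Premise 11 is O(¬review_affidavit → don_mask); contrapositively O(¬don_mask → review_affidavit). Since O(¬don_mask) holds, K gives O(review_affidavit).
Premise 10 is O(¬encrypt_contract → ¬review_affidavit); contrapositively O(review_affidavit → encrypt_contract). Since O(review_affidavit) holds, K gives O(encrypt_contract).
Premise 4, O(hold_position → ¬encrypt_contract), contraposes to O(encrypt_contract → ¬hold_position); with O(encrypt_contract) we get O(¬hold_position).
Premise 5 is O(¬hold_position → mute_channel); since O(¬hold_position), deontic closure gives O(mute_channel).
Premise 7, O(disarm_system → ¬mute_channel), contraposes to O(mute_channel → ¬disarm_system); with O(mute_channel) we get O(¬disarm_system).
So O(¬disarm_system) holds, i.e. disarm_system is forbidden. None of the other listed options is forbidden under the premises.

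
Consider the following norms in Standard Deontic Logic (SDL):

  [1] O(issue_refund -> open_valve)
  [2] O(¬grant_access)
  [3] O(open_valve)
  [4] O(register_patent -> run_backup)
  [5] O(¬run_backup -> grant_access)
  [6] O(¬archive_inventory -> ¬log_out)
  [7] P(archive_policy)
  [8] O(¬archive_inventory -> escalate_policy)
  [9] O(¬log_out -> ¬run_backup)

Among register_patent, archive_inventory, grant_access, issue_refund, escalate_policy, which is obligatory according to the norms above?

From premise 2 we have O(¬grant_access).
Premise 5, O(¬run_backup -> grant_access), contraposes to O(¬grant_access -> run_backup); with O(¬grant_access) we get O(run_backup).
Premise 9, O(¬log_out -> ¬run_backup), contraposes to O(run_backup -> log_out); with O(run_backup) we get O(log_out).
Premise 6, O(¬archive_inventory -> ¬log_out), contraposes to O(log_out -> archive_inventory); with O(log_out) we get O(archive_inventory).
So O(archive_inventory) holds — archive_inventory is obligatory. None of the other listed options is made obligatory by any chain of premises.

archive_inventory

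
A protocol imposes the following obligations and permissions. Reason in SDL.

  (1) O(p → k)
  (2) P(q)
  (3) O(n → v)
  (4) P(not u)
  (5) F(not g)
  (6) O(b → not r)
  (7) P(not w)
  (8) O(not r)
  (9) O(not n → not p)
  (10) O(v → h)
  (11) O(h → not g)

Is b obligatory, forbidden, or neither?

Premise 6 is O(b → not r); even if O(not r) held, inferring O(b) would be affirming the consequent — invalid.
No premise or chain of K-axiom applications forces O(b), and none forces O(not b). So b is neither obligatory nor forbidden under these norms.

Neither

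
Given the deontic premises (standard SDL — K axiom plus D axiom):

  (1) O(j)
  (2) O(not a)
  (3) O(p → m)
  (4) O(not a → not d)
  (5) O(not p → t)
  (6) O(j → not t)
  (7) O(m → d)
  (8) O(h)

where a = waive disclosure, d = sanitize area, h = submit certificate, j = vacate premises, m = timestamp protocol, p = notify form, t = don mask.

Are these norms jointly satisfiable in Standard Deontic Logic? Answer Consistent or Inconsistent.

From premise 1 we have O(j).
Applying K to premise 6 (O(j → not t)) and O(j) yields O(not t).
Premise 5, O(not p → t), contraposes to O(not t → p); with O(not t) we get O(p).
Applying K to premise 3 (O(p → m)) and O(p) yields O(m).
Premise 7 is O(m → d); since O(m), deontic closure gives O(d).
Premise 4 is O(not a → not d); contrapositively O(d → a). Since O(d) holds, K gives O(a).
However, premise 2 gives O(not a).
We now have both O(a) and O(not a) — a is simultaneously obligatory and forbidden, violating the D-axiom.

Inconsistent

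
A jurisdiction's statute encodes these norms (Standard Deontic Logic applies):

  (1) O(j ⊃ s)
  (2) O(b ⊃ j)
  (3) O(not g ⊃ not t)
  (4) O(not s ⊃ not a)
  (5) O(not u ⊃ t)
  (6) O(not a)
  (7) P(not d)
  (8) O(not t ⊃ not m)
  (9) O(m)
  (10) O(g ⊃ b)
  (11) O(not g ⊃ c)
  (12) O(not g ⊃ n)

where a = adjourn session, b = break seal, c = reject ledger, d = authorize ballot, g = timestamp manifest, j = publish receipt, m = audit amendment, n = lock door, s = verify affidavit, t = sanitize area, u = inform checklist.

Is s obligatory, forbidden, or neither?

From premise 9 we have O(m).
The contrapositive of premise 8 (O(not t ⊃ not m)) is O(m ⊃ t), and O(m) is already established, so O(t).
Premise 3, O(not g ⊃ not t), contraposes to O(t ⊃ g); with O(t) we get O(g).
Applying K to premise 10 (O(g ⊃ b)) and O(g) yields O(b).
Premise 2 is O(b ⊃ j); since O(b), deontic closure gives O(j).
With premise 1, O(j ⊃ s), the K-axiom yields O(s).
Premises 4, 5, 6, 7, 11, 12 do not contribute to this derivation.
Hence s is obligatory.

Obligatory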